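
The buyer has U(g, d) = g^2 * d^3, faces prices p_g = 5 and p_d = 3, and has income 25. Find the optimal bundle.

g* = 2, d* = 5

MU_g = 2·g·d^3 and MU_d = 3·g^2·d^2.
MRS = MU_g/MU_d = (2/3)·d/g.
Tangency: set MRS = p_g/p_d = 5/3.
So (2/3)·d/g = 5/3, i.e. d = 2.5·g.
Substitute into the budget 5·g + 3·d = 25: 12.5·g = 25, so g* = 2.
Then d* = 2.5·2 = 5.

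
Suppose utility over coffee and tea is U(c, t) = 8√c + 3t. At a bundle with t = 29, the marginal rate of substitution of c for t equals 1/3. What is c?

c = 16

MU_c = 8/(2√c), MU_t = 3.
MRS = 8/(2√c) ÷ 3.
MRS depends only on c: (4/3)/√c = 1/3 ⇒ √c = (4/3)/(1/3) = 4 ⇒ c = 16.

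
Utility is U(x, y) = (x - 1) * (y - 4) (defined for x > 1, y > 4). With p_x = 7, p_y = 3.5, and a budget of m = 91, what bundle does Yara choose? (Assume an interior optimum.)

x* = 6, y* = 14

MU_x = (y−4), MU_y = (x−1).
MRS = (y−4)/(x−1).
Tangency: set MRS = p_x/p_y = 7/3.5 = 2.
So (y − 4)/(x − 1) = 2, i.e. (y − 4) = 2·(x − 1).
Rewrite the budget in excess-of-subsistence terms: 7·(x − 1) + 3.5·(y − 4) = 91 − 7·1 − 3.5·4 = 70.
Substituting, 14·(x − 1) = 70, so x − 1 = 5 and x* = 6.
Then y − 4 = 2·5 = 10, so y* = 14.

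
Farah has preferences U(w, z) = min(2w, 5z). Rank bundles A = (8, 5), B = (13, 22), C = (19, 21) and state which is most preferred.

Bundle C

Evaluate utility at each bundle:
U(A) = 16.
U(B) = 26.
U(C) = 38.
Highest utility is C, so C ≻ B ≻ A.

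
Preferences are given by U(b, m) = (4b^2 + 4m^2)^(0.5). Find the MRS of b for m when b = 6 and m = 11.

MRS = 6/11

For CES with ρ = 2, MRS = (m/b)^(-1).
At (6, 11): MRS = 6/11.
So at (6, 11) the consumer would give up 6/11 units of m for one more unit of b.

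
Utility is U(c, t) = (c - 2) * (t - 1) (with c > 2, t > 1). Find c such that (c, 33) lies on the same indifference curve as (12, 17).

c = 7

U(12, 17) = 160.
Set U(c, 33) = 160 and solve.
With t = 33: (33 − 1) = 32, so (c − 2) = 160/32 = 5.
So c = 2 + 5 = 7.
Check: U(7, 33) = 160.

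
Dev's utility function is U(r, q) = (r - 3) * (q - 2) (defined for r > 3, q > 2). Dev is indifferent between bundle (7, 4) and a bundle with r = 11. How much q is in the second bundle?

U(7, 4) = 8.
Set U(11, q) = 8 and solve.
With r = 11: (11 − 3) = 8, so (q − 2) = 8/8 = 1.
So q = 2 + 1 = 3.
Check: U(11, 3) = 8.

q = 3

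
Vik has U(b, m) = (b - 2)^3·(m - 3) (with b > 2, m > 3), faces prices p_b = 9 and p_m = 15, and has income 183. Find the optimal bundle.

MU_b = 3·(b−2)^2·(m−3), MU_m = (b−2)^3.
MRS = (3/1)·(m−3)/(b−2).
Tangency: set MRS = p_b/p_m = 9/15 = 0.6.
So (3/1)·(m − 3)/(b − 2) = 0.6, i.e. (m − 3) = 0.2·(b − 2).
Rewrite the budget in excess-of-subsistence terms: 9·(b − 2) + 15·(m − 3) = 183 − 9·2 − 15·3 = 120.
Substituting, 12·(b − 2) = 120, so b − 2 = 10 and b* = 12.
Then m − 3 = 0.2·10 = 2, so m* = 5.

b* = 12, m* = 5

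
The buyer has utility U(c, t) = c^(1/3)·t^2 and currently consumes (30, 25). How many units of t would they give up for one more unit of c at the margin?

MU_c = 1/3·c^(-2/3)·t^2 and MU_t = 2·c^(1/3)·t.
MRS = MU_c/MU_t = (1/6)·t/c.
At (30, 25): MRS = 5/36.
So at (30, 25) the consumer would give up 5/36 units of t for one more unit of c.

MRS = 5/36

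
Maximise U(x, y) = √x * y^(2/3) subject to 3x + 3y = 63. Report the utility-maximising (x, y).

x* = 9, y* = 12

MU_x = 0.5·x^(-0.5)·y^(2/3) and MU_y = 2/3·√x·y^(-1/3).
MRS = MU_x/MU_y = (0.75)·y/x.
Tangency: set MRS = p_x/p_y = 3/3 = 1.
So (0.75)·y/x = 1, i.e. y = (4/3)·x.
Substitute into the budget 3·x + 3·y = 63: 7·x = 63, so x* = 9.
Then y* = (4/3)·9 = 12.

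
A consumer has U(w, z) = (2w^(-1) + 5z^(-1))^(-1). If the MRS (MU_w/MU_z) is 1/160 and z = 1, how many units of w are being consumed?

For CES with ρ = -1, MRS = (2/5)·(z/w)^2.
Setting (2/5)·(1/w)^2 = 1/160 gives (1/w)^2 = 1/64, so 1/w = 0.125 and w = 8.

w = 8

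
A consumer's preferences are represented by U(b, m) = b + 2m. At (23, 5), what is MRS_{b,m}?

MU_b = 1, MU_m = 2, so MRS = 1/2 = 0.5 at every bundle.
At (23, 5): MRS = 0.5.
That is, one extra unit of b is worth 0.5 units of m at the margin.

MRS = 0.5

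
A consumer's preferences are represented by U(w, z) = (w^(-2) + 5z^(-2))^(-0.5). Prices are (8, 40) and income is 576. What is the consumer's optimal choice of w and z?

w* = 12, z* = 12

For CES with ρ = -2, MRS = (1/5)·(z/w)^3.
Tangency: set MRS = p_w/p_z = 8/40 = 0.2.
So (z/w)^3 = 1; taking the cube root, z/w = 1, i.e. z = w.
Substitute into the budget 8·w + 40·z = 576: 48·w = 576, so w* = 12 and z* = 12.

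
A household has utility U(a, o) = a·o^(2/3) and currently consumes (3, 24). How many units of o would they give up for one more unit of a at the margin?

MU_a = o^(2/3) and MU_o = 2/3·a·o^(-1/3).
MRS = MU_a/MU_o = (1.5)·o/a.
At (3, 24): MRS = 12.
The indifference curve has slope −12 at this bundle.

MRS = 12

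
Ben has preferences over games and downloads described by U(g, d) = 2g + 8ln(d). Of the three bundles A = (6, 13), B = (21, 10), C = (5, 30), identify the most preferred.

Bundle B

Evaluate utility at each bundle:
U(A) = 32.520.
U(B) = 60.421.
U(C) = 37.210.
Highest utility is B, so B ≻ C ≻ A.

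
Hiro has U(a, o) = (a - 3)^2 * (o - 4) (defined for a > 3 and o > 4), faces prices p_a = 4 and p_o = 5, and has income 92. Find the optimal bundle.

a* = 13, o* = 8

MU_a = 2·(a−3)·(o−4), MU_o = (a−3)^2.
MRS = (2/1)·(o−4)/(a−3).
Tangency: set MRS = p_a/p_o = 4/5 = 0.8.
So (2/1)·(o − 4)/(a − 3) = 0.8, i.e. (o − 4) = 0.4·(a − 3).
Rewrite the budget in excess-of-subsistence terms: 4·(a − 3) + 5·(o − 4) = 92 − 4·3 − 5·4 = 60.
Substituting, 6·(a − 3) = 60, so a − 3 = 10 and a* = 13.
Then o − 4 = 0.4·10 = 4, so o* = 8.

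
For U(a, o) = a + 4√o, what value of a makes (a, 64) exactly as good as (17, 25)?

a = 5

U(17, 25) = 37.
Set U(a, 64) = 37 and solve.
With o = 64: √64 = 8, so a = 37 − 4·8 = 5.
Check: U(5, 64) = 37.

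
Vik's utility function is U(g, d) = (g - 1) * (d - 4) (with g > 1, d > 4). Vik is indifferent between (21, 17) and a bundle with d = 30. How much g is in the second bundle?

U(21, 17) = 260.
Set U(g, 30) = 260 and solve.
With d = 30: (30 − 4) = 26, so (g − 1) = 260/26 = 10.
So g = 1 + 10 = 11.
Check: U(11, 30) = 260.

g = 11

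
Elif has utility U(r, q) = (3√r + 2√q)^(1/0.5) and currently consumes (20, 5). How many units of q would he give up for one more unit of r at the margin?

For CES with ρ = 0.5, MRS = (3/2)·√(q/r).
At (20, 5): MRS = 0.75.
The indifference curve has slope −0.75 at this bundle.

MRS = 0.75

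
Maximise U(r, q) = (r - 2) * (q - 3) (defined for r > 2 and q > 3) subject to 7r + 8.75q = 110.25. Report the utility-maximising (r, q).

MU_r = (q−3), MU_q = (r−2).
MRS = (q−3)/(r−2).
Tangency: set MRS = p_r/p_q = 7/8.75 = 0.8.
So (q − 3)/(r − 2) = 0.8, i.e. (q − 3) = 0.8·(r − 2).
Rewrite the budget in excess-of-subsistence terms: 7·(r − 2) + 8.75·(q − 3) = 110.25 − 7·2 − 8.75·3 = 70.
Substituting, 14·(r − 2) = 70, so r − 2 = 5 and r* = 7.
Then q − 3 = 0.8·5 = 4, so q* = 7.

r* = 7, q* = 7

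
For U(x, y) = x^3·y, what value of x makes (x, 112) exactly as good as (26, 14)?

U(26, 14) = 246064.
Set U(x, 112) = 246064 and solve.
With y = 112: x^3 = 246064/112 = 2197; taking the cube root, x = 13.
Check: U(13, 112) = 246064.

x = 13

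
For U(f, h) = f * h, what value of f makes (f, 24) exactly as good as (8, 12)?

U(8, 12) = 96.
Set U(f, 24) = 96 and solve.
With h = 24: f = 96/24 = 4.
Check: U(4, 24) = 96.

f = 4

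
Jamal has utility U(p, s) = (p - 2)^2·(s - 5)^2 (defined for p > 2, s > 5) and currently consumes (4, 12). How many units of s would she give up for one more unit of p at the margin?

MU_p = 2·(p−2)·(s−5)^2, MU_s = 2·(p−2)^2·(s−5).
MRS = (s−5)/(p−2).
At (4, 12): MRS = 3.5.
The indifference curve has slope −3.5 at this bundle.

MRS = 3.5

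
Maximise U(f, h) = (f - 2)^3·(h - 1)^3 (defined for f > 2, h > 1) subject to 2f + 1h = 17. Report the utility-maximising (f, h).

f* = 5, h* = 7

MU_f = 3·(f−2)^2·(h−1)^3, MU_h = 3·(f−2)^3·(h−1)^2.
MRS = (h−1)/(f−2).
Tangency: set MRS = p_f/p_h = 2/1 = 2.
So (h − 1)/(f − 2) = 2, i.e. (h − 1) = 2·(f − 2).
Rewrite the budget in excess-of-subsistence terms: 2·(f − 2) + 1·(h − 1) = 17 − 2·2 − 1·1 = 12.
Substituting, 4·(f − 2) = 12, so f − 2 = 3 and f* = 5.
Then h − 1 = 2·3 = 6, so h* = 7.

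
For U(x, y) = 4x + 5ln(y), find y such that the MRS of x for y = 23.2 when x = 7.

y = 29

MU_x = 4, MU_y = 5/y.
MRS = 4 ÷ (5/y).
MRS depends only on y: 0.8·y = 23.2 ⇒ y = 23.2/0.8 = 29.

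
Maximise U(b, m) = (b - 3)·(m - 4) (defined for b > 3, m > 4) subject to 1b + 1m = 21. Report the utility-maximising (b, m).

b* = 10, m* = 11

MU_b = (m−4), MU_m = (b−3).
MRS = (m−4)/(b−3).
Tangency: set MRS = p_b/p_m = 1/1 = 1.
So (m − 4)/(b − 3) = 1, i.e. (m − 4) = (b − 3).
Rewrite the budget in excess-of-subsistence terms: 1·(b − 3) + 1·(m − 4) = 21 − 1·3 − 1·4 = 14.
Substituting, 2·(b − 3) = 14, so b − 3 = 7 and b* = 10.
Then m − 4 = 7, so m* = 11.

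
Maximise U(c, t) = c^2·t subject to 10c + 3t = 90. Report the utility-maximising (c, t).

MU_c = 2·c·t and MU_t = c^2.
MRS = MU_c/MU_t = (2/1)·t/c.
Tangency: set MRS = p_c/p_t = 10/3.
So (2/1)·t/c = 10/3, i.e. t = (5/3)·c.
Substitute into the budget 10·c + 3·t = 90: 15·c = 90, so c* = 6.
Then t* = (5/3)·6 = 10.

c* = 6, t* = 10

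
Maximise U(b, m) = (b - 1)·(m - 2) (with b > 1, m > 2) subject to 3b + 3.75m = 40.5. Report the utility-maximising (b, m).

MU_b = (m−2), MU_m = (b−1).
MRS = (m−2)/(b−1).
Tangency: set MRS = p_b/p_m = 3/3.75 = 0.8.
So (m − 2)/(b − 1) = 0.8, i.e. (m − 2) = 0.8·(b − 1).
Rewrite the budget in excess-of-subsistence terms: 3·(b − 1) + 3.75·(m − 2) = 40.5 − 3·1 − 3.75·2 = 30.
Substituting, 6·(b − 1) = 30, so b − 1 = 5 and b* = 6.
Then m − 2 = 0.8·5 = 4, so m* = 6.

b* = 6, m* = 6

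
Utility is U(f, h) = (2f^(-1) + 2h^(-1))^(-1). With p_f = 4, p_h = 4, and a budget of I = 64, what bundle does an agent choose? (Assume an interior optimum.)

For CES with ρ = -1, MRS = (h/f)^2.
Tangency: set MRS = p_f/p_h = 4/4 = 1.
So (h/f)^2 = 1; taking the square root, h/f = 1, i.e. h = f.
Substitute into the budget 4·f + 4·h = 64: 8·f = 64, so f* = 8 and h* = 8.

f* = 8, h* = 8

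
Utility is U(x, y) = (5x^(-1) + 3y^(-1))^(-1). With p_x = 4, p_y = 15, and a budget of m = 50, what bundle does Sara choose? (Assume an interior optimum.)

For CES with ρ = -1, MRS = (5/3)·(y/x)^2.
Tangency: set MRS = p_x/p_y = 4/15.
So (y/x)^2 = 4/25; taking the square root, y/x = 0.4, i.e. y = 0.4·x.
Substitute into the budget 4·x + 15·y = 50: 10·x = 50, so x* = 5 and y* = 0.4·5 = 2.

x* = 5, y* = 2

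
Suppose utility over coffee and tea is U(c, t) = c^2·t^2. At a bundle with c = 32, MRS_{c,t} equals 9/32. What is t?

t = 9

MU_c = 2·c·t^2 and MU_t = 2·c^2·t.
MRS = MU_c/MU_t = t/c.
Substitute c = 32: MRS = t/32. Setting t/32 = 9/32 gives t = (9/32)·32 = 9.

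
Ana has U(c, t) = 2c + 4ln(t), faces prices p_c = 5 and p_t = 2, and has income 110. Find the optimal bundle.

c* = 20, t* = 5

MU_c = 2, MU_t = 4/t.
MRS = 2 ÷ (4/t).
Tangency: set MRS = p_c/p_t = 5/2 = 2.5.
MRS depends only on t: 0.5·t = 2.5 ⇒ t* = 2.5/0.5 = 5.
From the budget, 5·c = 110 − 2·5 = 100, so c* = 20.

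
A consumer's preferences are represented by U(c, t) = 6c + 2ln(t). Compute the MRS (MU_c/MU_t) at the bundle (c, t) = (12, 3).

MU_c = 6, MU_t = 2/t.
MRS = 6 ÷ (2/t).
At (12, 3): MRS = 9.
So at (12, 3) the consumer would give up 9 units of t for one more unit of c.

MRS = 9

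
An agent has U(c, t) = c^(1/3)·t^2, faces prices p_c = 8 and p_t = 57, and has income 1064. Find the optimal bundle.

c* = 19, t* = 16

MU_c = 1/3·c^(-2/3)·t^2 and MU_t = 2·c^(1/3)·t.
MRS = MU_c/MU_t = (1/6)·t/c.
Tangency: set MRS = p_c/p_t = 8/57.
So (1/6)·t/c = 8/57, i.e. t = (16/19)·c.
Substitute into the budget 8·c + 57·t = 1064: 56·c = 1064, so c* = 19.
Then t* = (16/19)·19 = 16.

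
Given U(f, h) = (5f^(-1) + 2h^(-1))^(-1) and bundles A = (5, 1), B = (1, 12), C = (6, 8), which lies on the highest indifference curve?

Bundle C

Evaluate utility at each bundle:
U(A) = 0.333.
U(B) = 0.194.
U(C) = 0.923.
Highest utility is C, so C ≻ A ≻ B.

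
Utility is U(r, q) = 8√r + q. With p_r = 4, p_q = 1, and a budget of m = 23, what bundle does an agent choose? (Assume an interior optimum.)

MU_r = 8/(2√r), MU_q = 1.
MRS = 8/(2√r) ÷ 1.
Tangency: set MRS = p_r/p_q = 4/1 = 4.
MRS depends only on r: 4/√r = 4 ⇒ √r = 4/4 = 1 ⇒ r* = 1.
From the budget, 1·q = 23 − 4·1 = 19, so q* = 19.

r* = 1, q* = 19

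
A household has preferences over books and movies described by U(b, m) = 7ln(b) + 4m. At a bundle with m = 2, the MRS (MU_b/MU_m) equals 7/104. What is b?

b = 26

MU_b = 7/b, MU_m = 4.
MRS = 7/b ÷ 4.
MRS depends only on b: 1.75/b = 7/104 ⇒ b = 1.75/(7/104) = 26.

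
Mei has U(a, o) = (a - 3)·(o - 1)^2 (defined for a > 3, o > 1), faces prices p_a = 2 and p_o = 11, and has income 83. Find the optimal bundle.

a* = 14, o* = 5

MU_a = (o−1)^2, MU_o = 2·(a−3)·(o−1).
MRS = (1/2)·(o−1)/(a−3).
Tangency: set MRS = p_a/p_o = 2/11.
So (1/2)·(o − 1)/(a − 3) = 2/11, i.e. (o − 1) = (4/11)·(a − 3).
Rewrite the budget in excess-of-subsistence terms: 2·(a − 3) + 11·(o − 1) = 83 − 2·3 − 11·1 = 66.
Substituting, 6·(a − 3) = 66, so a − 3 = 11 and a* = 14.
Then o − 1 = (4/11)·11 = 4, so o* = 5.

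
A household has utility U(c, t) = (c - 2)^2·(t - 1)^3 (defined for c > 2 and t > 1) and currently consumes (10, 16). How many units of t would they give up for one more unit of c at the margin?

MRS = 1.25

MU_c = 2·(c−2)·(t−1)^3, MU_t = 3·(c−2)^2·(t−1)^2.
MRS = (2/3)·(t−1)/(c−2).
At (10, 16): MRS = 1.25.
That is, one extra unit of c is worth 1.25 units of t at the margin.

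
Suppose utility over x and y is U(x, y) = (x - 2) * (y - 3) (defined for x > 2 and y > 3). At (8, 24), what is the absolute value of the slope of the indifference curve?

MU_x = (y−3), MU_y = (x−2).
MRS = (y−3)/(x−2).
At (8, 24): MRS = 3.5.
The indifference curve has slope −3.5 at this bundle.

MRS = 3.5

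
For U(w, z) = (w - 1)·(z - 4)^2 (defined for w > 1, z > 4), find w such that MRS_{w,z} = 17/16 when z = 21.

MU_w = (z−4)^2, MU_z = 2·(w−1)·(z−4).
MRS = (1/2)·(z−4)/(w−1).
Substitute z = 21: MRS = 8.5/(w − 1). Setting this equal to 17/16 gives w − 1 = 8.5/(17/16) = 8, so w = 9.

w = 9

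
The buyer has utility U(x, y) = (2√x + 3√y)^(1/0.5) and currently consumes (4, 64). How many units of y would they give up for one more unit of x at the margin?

For CES with ρ = 0.5, MRS = (2/3)·√(y/x).
At (4, 64): MRS = 8/3.
So at (4, 64) the consumer would give up 8/3 units of y for one more unit of x.

MRS = 8/3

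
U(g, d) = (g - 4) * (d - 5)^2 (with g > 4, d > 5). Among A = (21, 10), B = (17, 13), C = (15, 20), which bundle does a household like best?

Bundle C

Evaluate utility at each bundle:
U(A) = 425.
U(B) = 832.
U(C) = 2475.
Highest utility is C, so C ≻ B ≻ A.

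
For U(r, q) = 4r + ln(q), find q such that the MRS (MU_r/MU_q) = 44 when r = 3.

q = 11

MU_r = 4, MU_q = 1/q.
MRS = 4 ÷ (1/q).
MRS depends only on q: 4·q = 44 ⇒ q = 44/4 = 11.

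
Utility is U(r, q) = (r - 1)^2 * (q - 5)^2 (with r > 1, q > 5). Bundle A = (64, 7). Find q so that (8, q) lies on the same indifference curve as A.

q = 23

U(64, 7) = 15876.
Set U(8, q) = 15876 and solve.
With r = 8: (8 − 1)^2 = 49, so (q − 5)^2 = 15876/49 = 324.
Taking the square root (with q > 5): q − 5 = 18, so q = 23.
Check: U(8, 23) = 15876.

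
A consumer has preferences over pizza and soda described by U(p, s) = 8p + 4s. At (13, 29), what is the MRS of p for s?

MRS = 2

MU_p = 8, MU_s = 4, so MRS = 8/4 = 2 at every bundle.
At (13, 29): MRS = 2.
So at (13, 29) the consumer would give up 2 units of s for one more unit of p.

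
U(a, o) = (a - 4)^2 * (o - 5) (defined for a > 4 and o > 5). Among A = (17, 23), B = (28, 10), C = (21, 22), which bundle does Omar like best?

Bundle C

Evaluate utility at each bundle:
U(A) = 3042.
U(B) = 2880.
U(C) = 4913.
Highest utility is C, so C ≻ A ≻ B.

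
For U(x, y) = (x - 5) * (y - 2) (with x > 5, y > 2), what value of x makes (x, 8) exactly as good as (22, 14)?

x = 39

U(22, 14) = 204.
Set U(x, 8) = 204 and solve.
With y = 8: (8 − 2) = 6, so (x − 5) = 204/6 = 34.
So x = 5 + 34 = 39.
Check: U(39, 8) = 204.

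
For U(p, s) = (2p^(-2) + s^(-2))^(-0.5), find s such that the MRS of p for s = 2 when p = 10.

s = 10

For CES with ρ = -2, MRS = (2/1)·(s/p)^3.
Setting (2/1)·(s/10)^3 = 2 gives (s/10)^3 = 1, so s/10 = 1 and s = 10.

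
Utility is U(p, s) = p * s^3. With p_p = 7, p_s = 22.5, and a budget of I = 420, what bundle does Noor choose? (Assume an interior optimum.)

p* = 15, s* = 14

MU_p = s^3 and MU_s = 3·p·s^2.
MRS = MU_p/MU_s = (1/3)·s/p.
Tangency: set MRS = p_p/p_s = 7/22.5 = 14/45.
So (1/3)·s/p = 14/45, i.e. s = (14/15)·p.
Substitute into the budget 7·p + 22.5·s = 420: 28·p = 420, so p* = 15.
Then s* = (14/15)·15 = 14.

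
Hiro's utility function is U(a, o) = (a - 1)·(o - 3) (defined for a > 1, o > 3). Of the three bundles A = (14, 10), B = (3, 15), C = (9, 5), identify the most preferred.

Bundle A

Evaluate utility at each bundle:
U(A) = 91.
U(B) = 24.
U(C) = 16.
Highest utility is A, so A ≻ B ≻ C.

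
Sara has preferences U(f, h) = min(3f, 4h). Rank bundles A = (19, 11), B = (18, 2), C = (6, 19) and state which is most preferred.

Bundle A

Evaluate utility at each bundle:
U(A) = 44.
U(B) = 8.
U(C) = 18.
Highest utility is A, so A ≻ C ≻ B.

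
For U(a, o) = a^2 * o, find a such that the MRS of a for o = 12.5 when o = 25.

MU_a = 2·a·o and MU_o = a^2.
MRS = MU_a/MU_o = (2/1)·o/a.
Substitute o = 25: MRS = 50/a. Setting 50/a = 12.5 gives a = 50/12.5 = 4.

a = 4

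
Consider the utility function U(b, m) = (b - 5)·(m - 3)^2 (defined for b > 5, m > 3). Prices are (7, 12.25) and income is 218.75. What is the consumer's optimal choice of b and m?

b* = 12, m* = 11

MU_b = (m−3)^2, MU_m = 2·(b−5)·(m−3).
MRS = (1/2)·(m−3)/(b−5).
Tangency: set MRS = p_b/p_m = 7/12.25 = 4/7.
So (1/2)·(m − 3)/(b − 5) = 4/7, i.e. (m − 3) = (8/7)·(b − 5).
Rewrite the budget in excess-of-subsistence terms: 7·(b − 5) + 12.25·(m − 3) = 218.75 − 7·5 − 12.25·3 = 147.
Substituting, 21·(b − 5) = 147, so b − 5 = 7 and b* = 12.
Then m − 3 = (8/7)·7 = 8, so m* = 11.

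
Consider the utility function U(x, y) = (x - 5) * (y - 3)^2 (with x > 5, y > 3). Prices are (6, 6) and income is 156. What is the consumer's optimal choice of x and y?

x* = 11, y* = 15

MU_x = (y−3)^2, MU_y = 2·(x−5)·(y−3).
MRS = (1/2)·(y−3)/(x−5).
Tangency: set MRS = p_x/p_y = 6/6 = 1.
So (1/2)·(y − 3)/(x − 5) = 1, i.e. (y − 3) = 2·(x − 5).
Rewrite the budget in excess-of-subsistence terms: 6·(x − 5) + 6·(y − 3) = 156 − 6·5 − 6·3 = 108.
Substituting, 18·(x − 5) = 108, so x − 5 = 6 and x* = 11.
Then y − 3 = 2·6 = 12, so y* = 15.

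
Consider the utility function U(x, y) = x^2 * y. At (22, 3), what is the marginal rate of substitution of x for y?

MRS = 3/11

MU_x = 2·x·y and MU_y = x^2.
MRS = MU_x/MU_y = (2/1)·y/x.
At (22, 3): MRS = 3/11.
The indifference curve has slope −3/11 at this bundle.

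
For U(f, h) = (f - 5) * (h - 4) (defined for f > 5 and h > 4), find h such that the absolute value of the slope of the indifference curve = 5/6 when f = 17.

h = 14

MU_f = (h−4), MU_h = (f−5).
MRS = (h−4)/(f−5).
Substitute f = 17: MRS = (h − 4)/12. Setting this equal to 5/6 gives h − 4 = (5/6)·12 = 10, so h = 14.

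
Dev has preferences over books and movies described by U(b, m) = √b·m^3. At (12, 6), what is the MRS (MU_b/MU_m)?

MU_b = 0.5·b^(-0.5)·m^3 and MU_m = 3·√b·m^2.
MRS = MU_b/MU_m = (1/6)·m/b.
At (12, 6): MRS = 1/12.
So at (12, 6) the consumer would give up 1/12 units of m for one more unit of b.

MRS = 1/12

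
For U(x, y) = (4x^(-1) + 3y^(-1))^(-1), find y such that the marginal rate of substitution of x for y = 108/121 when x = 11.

For CES with ρ = -1, MRS = (4/3)·(y/x)^2.
Setting (4/3)·(y/11)^2 = 108/121 gives (y/11)^2 = 81/121, so y/11 = 9/11 and y = 9.

y = 9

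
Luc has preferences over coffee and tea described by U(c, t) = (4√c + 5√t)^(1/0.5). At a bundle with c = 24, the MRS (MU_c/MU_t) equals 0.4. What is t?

t = 6

For CES with ρ = 0.5, MRS = (4/5)·√(t/c).
Setting (4/5)·√(t/24) = 0.4 gives √(t/24) = 0.5, so t/24 = 0.25 and t = 6.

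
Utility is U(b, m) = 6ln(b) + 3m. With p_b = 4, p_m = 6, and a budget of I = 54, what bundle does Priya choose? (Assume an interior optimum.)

MU_b = 6/b, MU_m = 3.
MRS = 6/b ÷ 3.
Tangency: set MRS = p_b/p_m = 4/6 = 2/3.
MRS depends only on b: 2/b = 2/3 ⇒ b* = 2/(2/3) = 3.
From the budget, 6·m = 54 − 4·3 = 42, so m* = 7.

b* = 3, m* = 7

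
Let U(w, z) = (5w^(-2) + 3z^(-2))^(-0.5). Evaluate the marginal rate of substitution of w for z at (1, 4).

MRS = 320/3

For CES with ρ = -2, MRS = (5/3)·(z/w)^3.
At (1, 4): MRS = 320/3.
That is, one extra unit of w is worth 320/3 units of z at the margin.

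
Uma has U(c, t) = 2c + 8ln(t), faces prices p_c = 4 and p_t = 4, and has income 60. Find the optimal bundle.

c* = 11, t* = 4

MU_c = 2, MU_t = 8/t.
MRS = 2 ÷ (8/t).
Tangency: set MRS = p_c/p_t = 4/4 = 1.
MRS depends only on t: 0.25·t = 1 ⇒ t* = 1/0.25 = 4.
From the budget, 4·c = 60 − 4·4 = 44, so c* = 11.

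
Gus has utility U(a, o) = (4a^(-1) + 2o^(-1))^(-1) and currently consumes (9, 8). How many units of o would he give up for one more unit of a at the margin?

MRS = 128/81

For CES with ρ = -1, MRS = (4/2)·(o/a)^2.
At (9, 8): MRS = 128/81.
The indifference curve has slope −128/81 at this bundle.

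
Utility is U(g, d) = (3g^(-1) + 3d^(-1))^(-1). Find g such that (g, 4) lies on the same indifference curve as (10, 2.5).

g = 4

U depends on (g, d) only through S = 3g^(-1) + 3d^(-1), so equal utility means equal S. At (10, 2.5): S = 1.5.
With d = 4: 3·4^(-1) = 0.75, so 3g^(-1) = 1.5 − 0.75 = 0.75, i.e. g^(-1) = 0.25.
Hence g = 1/0.25 = 4.
Check: U(4, 4) = 0.6667.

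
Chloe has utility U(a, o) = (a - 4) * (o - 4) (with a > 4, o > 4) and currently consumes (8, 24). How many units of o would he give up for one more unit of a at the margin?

MU_a = (o−4), MU_o = (a−4).
MRS = (o−4)/(a−4).
At (8, 24): MRS = 5.
The indifference curve has slope −5 at this bundle.

MRS = 5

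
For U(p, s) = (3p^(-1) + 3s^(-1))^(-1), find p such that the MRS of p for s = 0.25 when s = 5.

For CES with ρ = -1, MRS = (s/p)^2.
Setting (5/p)^2 = 0.25 gives 5/p = 0.5 and p = 10.

p = 10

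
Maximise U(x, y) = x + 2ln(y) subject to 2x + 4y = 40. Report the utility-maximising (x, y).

x* = 18, y* = 1

MU_x = 1, MU_y = 2/y.
MRS = 1 ÷ (2/y).
Tangency: set MRS = p_x/p_y = 2/4 = 0.5.
MRS depends only on y: 0.5·y = 0.5 ⇒ y* = 0.5/0.5 = 1.
From the budget, 2·x = 40 − 4·1 = 36, so x* = 18.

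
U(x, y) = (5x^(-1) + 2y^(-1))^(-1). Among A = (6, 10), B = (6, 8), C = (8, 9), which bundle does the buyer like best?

Bundle C

Evaluate utility at each bundle:
U(A) = 0.968.
U(B) = 0.923.
U(C) = 1.180.
Highest utility is C, so C ≻ A ≻ B.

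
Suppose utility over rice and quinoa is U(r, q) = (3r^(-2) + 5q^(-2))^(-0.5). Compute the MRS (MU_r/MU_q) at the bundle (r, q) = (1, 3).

For CES with ρ = -2, MRS = (3/5)·(q/r)^3.
At (1, 3): MRS = 16.2.
That is, one extra unit of r is worth 16.2 units of q at the margin.

MRS = 16.2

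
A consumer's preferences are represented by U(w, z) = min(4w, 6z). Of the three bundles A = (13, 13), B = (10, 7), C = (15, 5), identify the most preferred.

Bundle A

Evaluate utility at each bundle:
U(A) = 52.
U(B) = 40.
U(C) = 30.
Highest utility is A, so A ≻ B ≻ C.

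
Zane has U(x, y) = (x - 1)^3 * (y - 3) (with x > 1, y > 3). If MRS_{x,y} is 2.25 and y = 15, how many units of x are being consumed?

MU_x = 3·(x−1)^2·(y−3), MU_y = (x−1)^3.
MRS = (3/1)·(y−3)/(x−1).
Substitute y = 15: MRS = 36/(x − 1). Setting this equal to 2.25 gives x − 1 = 36/2.25 = 16, so x = 17.

x = 17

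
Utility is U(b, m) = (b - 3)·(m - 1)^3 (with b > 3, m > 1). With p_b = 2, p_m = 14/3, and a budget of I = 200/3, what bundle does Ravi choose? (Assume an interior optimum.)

b* = 10, m* = 10

MU_b = (m−1)^3, MU_m = 3·(b−3)·(m−1)^2.
MRS = (1/3)·(m−1)/(b−3).
Tangency: set MRS = p_b/p_m = 2/(14/3) = 3/7.
So (1/3)·(m − 1)/(b − 3) = 3/7, i.e. (m − 1) = (9/7)·(b − 3).
Rewrite the budget in excess-of-subsistence terms: 2·(b − 3) + (14/3)·(m − 1) = 200/3 − 2·3 − (14/3)·1 = 56.
Substituting, 8·(b − 3) = 56, so b − 3 = 7 and b* = 10.
Then m − 1 = (9/7)·7 = 9, so m* = 10.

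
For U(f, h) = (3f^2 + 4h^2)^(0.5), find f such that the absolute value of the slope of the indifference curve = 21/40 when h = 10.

f = 7

For CES with ρ = 2, MRS = (3/4)·(h/f)^(-1).
Setting (3/4)·(10/f)^(-1) = 21/40 gives (10/f)^(-1) = 0.7, so 10/f = 10/7 and f = 7.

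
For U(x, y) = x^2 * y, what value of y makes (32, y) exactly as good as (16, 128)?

y = 32

U(16, 128) = 32768.
Set U(32, y) = 32768 and solve.
With x = 32: 32^2 = 1024, so y = 32768/1024 = 32.
Check: U(32, 32) = 32768.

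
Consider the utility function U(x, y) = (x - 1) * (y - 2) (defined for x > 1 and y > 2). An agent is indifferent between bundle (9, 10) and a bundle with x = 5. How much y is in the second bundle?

y = 18

U(9, 10) = 64.
Set U(5, y) = 64 and solve.
With x = 5: (5 − 1) = 4, so (y − 2) = 64/4 = 16.
So y = 2 + 16 = 18.
Check: U(5, 18) = 64.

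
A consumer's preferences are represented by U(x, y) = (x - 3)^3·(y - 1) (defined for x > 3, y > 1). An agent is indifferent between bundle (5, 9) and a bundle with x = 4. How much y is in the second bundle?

y = 65

U(5, 9) = 64.
Set U(4, y) = 64 and solve.
With x = 4: (4 − 3)^3 = 1, so (y − 1) = 64/1 = 64.
So y = 1 + 64 = 65.
Check: U(4, 65) = 64.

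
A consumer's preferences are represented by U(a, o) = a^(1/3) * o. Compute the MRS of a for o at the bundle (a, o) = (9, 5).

MU_a = 1/3·a^(-2/3)·o and MU_o = a^(1/3).
MRS = MU_a/MU_o = (1/3)·o/a.
At (9, 5): MRS = 5/27.
That is, one extra unit of a is worth 5/27 units of o at the margin.

MRS = 5/27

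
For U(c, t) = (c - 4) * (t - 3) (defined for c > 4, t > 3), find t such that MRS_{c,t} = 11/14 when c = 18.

MU_c = (t−3), MU_t = (c−4).
MRS = (t−3)/(c−4).
Substitute c = 18: MRS = (t − 3)/14. Setting this equal to 11/14 gives t − 3 = (11/14)·14 = 11, so t = 14.

t = 14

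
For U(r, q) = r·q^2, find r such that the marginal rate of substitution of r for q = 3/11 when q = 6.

r = 11

MU_r = q^2 and MU_q = 2·r·q.
MRS = MU_r/MU_q = (1/2)·q/r.
Substitute q = 6: MRS = 3/r. Setting 3/r = 3/11 gives r = 3/(3/11) = 11.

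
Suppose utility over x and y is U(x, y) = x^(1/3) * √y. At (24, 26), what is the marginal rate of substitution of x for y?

MRS = 13/18

MU_x = 1/3·x^(-2/3)·√y and MU_y = 0.5·x^(1/3)·y^(-0.5).
MRS = MU_x/MU_y = (2/3)·y/x.
At (24, 26): MRS = 13/18.
The indifference curve has slope −13/18 at this bundle.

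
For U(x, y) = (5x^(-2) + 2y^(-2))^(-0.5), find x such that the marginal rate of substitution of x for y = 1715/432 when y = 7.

For CES with ρ = -2, MRS = (5/2)·(y/x)^3.
Setting (5/2)·(7/x)^3 = 1715/432 gives (7/x)^3 = 343/216, so 7/x = 7/6 and x = 6.

x = 6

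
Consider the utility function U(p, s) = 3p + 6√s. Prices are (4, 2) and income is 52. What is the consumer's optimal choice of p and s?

p* = 11, s* = 4

MU_p = 3, MU_s = 6/(2√s).
MRS = 3 ÷ (6/(2√s)).
Tangency: set MRS = p_p/p_s = 4/2 = 2.
MRS depends only on s: √s = 2 ⇒ √s = 2 ⇒ s* = 4.
From the budget, 4·p = 52 − 2·4 = 44, so p* = 11.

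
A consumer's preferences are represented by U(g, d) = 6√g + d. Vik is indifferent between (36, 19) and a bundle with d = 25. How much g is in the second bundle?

g = 25

U(36, 19) = 55.
Set U(g, 25) = 55 and solve.
With d = 25: 6√g = 55 − 25 = 30, so √g = 5 and g = 25.
Check: U(25, 25) = 55.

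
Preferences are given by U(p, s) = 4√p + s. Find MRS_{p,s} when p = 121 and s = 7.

MU_p = 4/(2√p), MU_s = 1.
MRS = 4/(2√p) ÷ 1.
At (121, 7): MRS = 2/11.
The indifference curve has slope −2/11 at this bundle.

MRS = 2/11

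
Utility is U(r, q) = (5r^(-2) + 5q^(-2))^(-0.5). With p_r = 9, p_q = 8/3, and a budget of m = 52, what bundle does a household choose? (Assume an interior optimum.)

r* = 4, q* = 6

For CES with ρ = -2, MRS = (q/r)^3.
Tangency: set MRS = p_r/p_q = 9/(8/3) = 3.375.
So (q/r)^3 = 3.375; taking the cube root, q/r = 1.5, i.e. q = 1.5·r.
Substitute into the budget 9·r + (8/3)·q = 52: 13·r = 52, so r* = 4 and q* = 1.5·4 = 6.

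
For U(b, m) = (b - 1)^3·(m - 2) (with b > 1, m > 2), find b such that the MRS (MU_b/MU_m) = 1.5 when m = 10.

MU_b = 3·(b−1)^2·(m−2), MU_m = (b−1)^3.
MRS = (3/1)·(m−2)/(b−1).
Substitute m = 10: MRS = 24/(b − 1). Setting this equal to 1.5 gives b − 1 = 24/1.5 = 16, so b = 17.

b = 17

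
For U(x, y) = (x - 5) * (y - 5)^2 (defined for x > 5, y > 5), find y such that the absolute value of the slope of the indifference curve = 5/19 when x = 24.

y = 15

MU_x = (y−5)^2, MU_y = 2·(x−5)·(y−5).
MRS = (1/2)·(y−5)/(x−5).
Substitute x = 24: MRS = (y − 5)/38. Setting this equal to 5/19 gives y − 5 = (5/19)·38 = 10, so y = 15.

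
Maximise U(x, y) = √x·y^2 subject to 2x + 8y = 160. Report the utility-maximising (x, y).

MU_x = 0.5·x^(-0.5)·y^2 and MU_y = 2·√x·y.
MRS = MU_x/MU_y = (0.25)·y/x.
Tangency: set MRS = p_x/p_y = 2/8 = 0.25.
So (0.25)·y/x = 0.25, i.e. y = x.
Substitute into the budget 2·x + 8·y = 160: 10·x = 160, so x* = 16.
Then y* = 16.

x* = 16, y* = 16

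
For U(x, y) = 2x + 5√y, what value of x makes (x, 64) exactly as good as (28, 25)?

U(28, 25) = 81.
Set U(x, 64) = 81 and solve.
With y = 64: √64 = 8, so 2x = 81 − 5·8 = 41 and x = 20.5.
Check: U(20.5, 64) = 81.

x = 20.5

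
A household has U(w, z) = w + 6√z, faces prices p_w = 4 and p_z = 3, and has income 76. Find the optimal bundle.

MU_w = 1, MU_z = 6/(2√z).
MRS = 1 ÷ (6/(2√z)).
Tangency: set MRS = p_w/p_z = 4/3.
MRS depends only on z: (1/3)·√z = 4/3 ⇒ √z = (4/3)/(1/3) = 4 ⇒ z* = 16.
From the budget, 4·w = 76 − 3·16 = 28, so w* = 7.

w* = 7, z* = 16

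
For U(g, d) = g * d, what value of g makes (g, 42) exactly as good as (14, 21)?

U(14, 21) = 294.
Set U(g, 42) = 294 and solve.
With d = 42: g = 294/42 = 7.
Check: U(7, 42) = 294.

g = 7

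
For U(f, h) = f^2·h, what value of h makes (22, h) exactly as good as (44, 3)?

U(44, 3) = 5808.
Set U(22, h) = 5808 and solve.
With f = 22: 22^2 = 484, so h = 5808/484 = 12.
Check: U(22, 12) = 5808.

h = 12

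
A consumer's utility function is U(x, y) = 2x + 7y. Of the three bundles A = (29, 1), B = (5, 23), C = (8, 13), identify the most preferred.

Bundle B

Evaluate utility at each bundle:
U(A) = 65.
U(B) = 171.
U(C) = 107.
Highest utility is B, so B ≻ C ≻ A.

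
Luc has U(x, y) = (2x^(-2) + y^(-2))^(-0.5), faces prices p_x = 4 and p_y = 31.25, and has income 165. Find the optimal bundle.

x* = 10, y* = 4

For CES with ρ = -2, MRS = (2/1)·(y/x)^3.
Tangency: set MRS = p_x/p_y = 4/31.25 = 16/125.
So (y/x)^3 = 8/125; taking the cube root, y/x = 0.4, i.e. y = 0.4·x.
Substitute into the budget 4·x + 31.25·y = 165: 16.5·x = 165, so x* = 10 and y* = 0.4·10 = 4.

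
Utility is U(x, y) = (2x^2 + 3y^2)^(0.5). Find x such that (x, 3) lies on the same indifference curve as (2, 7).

U depends on (x, y) only through S = 2x^2 + 3y^2, so equal utility means equal S. At (2, 7): S = 155.
With y = 3: 3·3^2 = 27, so 2x^2 = 155 − 27 = 128, i.e. x^2 = 64.
Hence x = √64 = 8.
Check: U(8, 3) = 12.4499.

x = 8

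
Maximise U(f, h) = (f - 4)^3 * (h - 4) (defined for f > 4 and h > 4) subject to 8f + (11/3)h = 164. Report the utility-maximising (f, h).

f* = 15, h* = 12

MU_f = 3·(f−4)^2·(h−4), MU_h = (f−4)^3.
MRS = (3/1)·(h−4)/(f−4).
Tangency: set MRS = p_f/p_h = 8/(11/3) = 24/11.
So (3/1)·(h − 4)/(f − 4) = 24/11, i.e. (h − 4) = (8/11)·(f − 4).
Rewrite the budget in excess-of-subsistence terms: 8·(f − 4) + (11/3)·(h − 4) = 164 − 8·4 − (11/3)·4 = 352/3.
Substituting, (32/3)·(f − 4) = 352/3, so f − 4 = 11 and f* = 15.
Then h − 4 = (8/11)·11 = 8, so h* = 12.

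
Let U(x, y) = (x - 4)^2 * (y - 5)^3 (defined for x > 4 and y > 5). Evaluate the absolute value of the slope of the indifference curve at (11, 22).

MU_x = 2·(x−4)·(y−5)^3, MU_y = 3·(x−4)^2·(y−5)^2.
MRS = (2/3)·(y−5)/(x−4).
At (11, 22): MRS = 34/21.
So at (11, 22) the consumer would give up 34/21 units of y for one more unit of x.

MRS = 34/21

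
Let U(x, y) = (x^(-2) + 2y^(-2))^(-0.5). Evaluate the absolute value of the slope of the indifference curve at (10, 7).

For CES with ρ = -2, MRS = (1/2)·(y/x)^3.
At (10, 7): MRS = 343/2000.
So at (10, 7) the consumer would give up 343/2000 units of y for one more unit of x.

MRS = 343/2000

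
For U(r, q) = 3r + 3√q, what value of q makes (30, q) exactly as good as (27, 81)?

q = 36

U(27, 81) = 108.
Set U(30, q) = 108 and solve.
With r = 30: 3√q = 108 − 3·30 = 18, so √q = 6 and q = 36.
Check: U(30, 36) = 108.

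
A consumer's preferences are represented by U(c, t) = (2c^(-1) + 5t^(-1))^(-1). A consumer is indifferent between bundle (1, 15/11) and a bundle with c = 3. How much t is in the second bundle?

U depends on (c, t) only through S = 2c^(-1) + 5t^(-1), so equal utility means equal S. At (1, 15/11): S = 17/3.
With c = 3: 2·3^(-1) = 2/3, so 5t^(-1) = 17/3 − 2/3 = 5, i.e. t^(-1) = 1.
Hence t = 1/1 = 1.
Check: U(3, 1) = 0.1765.

t = 1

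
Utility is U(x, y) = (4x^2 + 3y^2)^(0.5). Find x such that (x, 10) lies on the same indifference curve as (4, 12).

U depends on (x, y) only through S = 4x^2 + 3y^2, so equal utility means equal S. At (4, 12): S = 496.
With y = 10: 3·10^2 = 300, so 4x^2 = 496 − 300 = 196, i.e. x^2 = 49.
Hence x = √49 = 7.
Check: U(7, 10) = 22.2711.

x = 7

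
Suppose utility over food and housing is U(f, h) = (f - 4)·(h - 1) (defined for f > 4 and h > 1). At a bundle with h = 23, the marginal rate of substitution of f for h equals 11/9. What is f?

f = 22

MU_f = (h−1), MU_h = (f−4).
MRS = (h−1)/(f−4).
Substitute h = 23: MRS = 22/(f − 4). Setting this equal to 11/9 gives f − 4 = 22/(11/9) = 18, so f = 22.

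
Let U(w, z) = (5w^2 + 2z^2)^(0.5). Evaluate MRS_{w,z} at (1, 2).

For CES with ρ = 2, MRS = (5/2)·(z/w)^(-1).
At (1, 2): MRS = 1.25.
So at (1, 2) the consumer would give up 1.25 units of z for one more unit of w.

MRS = 1.25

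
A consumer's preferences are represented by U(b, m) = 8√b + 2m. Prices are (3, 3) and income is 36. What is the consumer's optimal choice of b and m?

b* = 4, m* = 8

MU_b = 8/(2√b), MU_m = 2.
MRS = 8/(2√b) ÷ 2.
Tangency: set MRS = p_b/p_m = 3/3 = 1.
MRS depends only on b: 2/√b = 1 ⇒ √b = 2/1 = 2 ⇒ b* = 4.
From the budget, 3·m = 36 − 3·4 = 24, so m* = 8.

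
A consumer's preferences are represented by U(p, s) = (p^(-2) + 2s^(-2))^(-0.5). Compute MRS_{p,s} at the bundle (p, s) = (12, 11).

For CES with ρ = -2, MRS = (1/2)·(s/p)^3.
At (12, 11): MRS = 1331/3456.
The indifference curve has slope −1331/3456 at this bundle.

MRS = 1331/3456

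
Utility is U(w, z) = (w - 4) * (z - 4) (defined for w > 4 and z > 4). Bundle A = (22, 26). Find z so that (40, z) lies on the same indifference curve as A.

U(22, 26) = 396.
Set U(40, z) = 396 and solve.
With w = 40: (40 − 4) = 36, so (z − 4) = 396/36 = 11.
So z = 4 + 11 = 15.
Check: U(40, 15) = 396.

z = 15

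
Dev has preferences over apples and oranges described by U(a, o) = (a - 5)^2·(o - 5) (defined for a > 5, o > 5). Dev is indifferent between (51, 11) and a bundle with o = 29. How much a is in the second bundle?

a = 28

U(51, 11) = 12696.
Set U(a, 29) = 12696 and solve.
With o = 29: (29 − 5) = 24, so (a − 5)^2 = 12696/24 = 529.
Taking the square root (with a > 5): a − 5 = 23, so a = 28.
Check: U(28, 29) = 12696.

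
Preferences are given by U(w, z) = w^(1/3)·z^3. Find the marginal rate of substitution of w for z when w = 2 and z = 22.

MRS = 11/9

MU_w = 1/3·w^(-2/3)·z^3 and MU_z = 3·w^(1/3)·z^2.
MRS = MU_w/MU_z = (1/9)·z/w.
At (2, 22): MRS = 11/9.
That is, one extra unit of w is worth 11/9 units of z at the margin.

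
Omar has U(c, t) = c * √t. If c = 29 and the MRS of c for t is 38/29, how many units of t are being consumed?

MU_c = √t and MU_t = 0.5·c·t^(-0.5).
MRS = MU_c/MU_t = (2)·t/c.
Substitute c = 29: MRS = t/14.5. Setting t/14.5 = 38/29 gives t = (38/29)·14.5 = 19.

t = 19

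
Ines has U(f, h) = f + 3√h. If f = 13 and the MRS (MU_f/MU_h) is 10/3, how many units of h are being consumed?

h = 25

MU_f = 1, MU_h = 3/(2√h).
MRS = 1 ÷ (3/(2√h)).
MRS depends only on h: (2/3)·√h = 10/3 ⇒ √h = (10/3)/(2/3) = 5 ⇒ h = 25.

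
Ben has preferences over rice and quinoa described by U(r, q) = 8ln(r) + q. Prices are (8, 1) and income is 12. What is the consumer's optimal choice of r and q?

r* = 1, q* = 4

MU_r = 8/r, MU_q = 1.
MRS = 8/r ÷ 1.
Tangency: set MRS = p_r/p_q = 8/1 = 8.
MRS depends only on r: 8/r = 8 ⇒ r* = 8/8 = 1.
From the budget, 1·q = 12 − 8·1 = 4, so q* = 4.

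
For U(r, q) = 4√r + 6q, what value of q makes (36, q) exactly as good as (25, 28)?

U(25, 28) = 188.
Set U(36, q) = 188 and solve.
With r = 36: √36 = 6, so 6q = 188 − 4·6 = 164 and q = 82/3.
Check: U(36, 82/3) = 188.

q = 82/3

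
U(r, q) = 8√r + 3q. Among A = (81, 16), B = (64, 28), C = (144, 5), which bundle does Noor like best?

Bundle B

Evaluate utility at each bundle:
U(A) = 120.000.
U(B) = 148.000.
U(C) = 111.000.
Highest utility is B, so B ≻ A ≻ C.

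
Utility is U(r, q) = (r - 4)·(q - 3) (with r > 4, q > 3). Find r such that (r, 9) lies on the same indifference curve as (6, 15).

U(6, 15) = 24.
Set U(r, 9) = 24 and solve.
With q = 9: (9 − 3) = 6, so (r − 4) = 24/6 = 4.
So r = 4 + 4 = 8.
Check: U(8, 9) = 24.

r = 8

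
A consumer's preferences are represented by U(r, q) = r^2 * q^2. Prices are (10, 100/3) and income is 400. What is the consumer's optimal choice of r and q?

r* = 20, q* = 6

MU_r = 2·r·q^2 and MU_q = 2·r^2·q.
MRS = MU_r/MU_q = q/r.
Tangency: set MRS = p_r/p_q = 10/(100/3) = 0.3.
So q/r = 0.3, i.e. q = 0.3·r.
Substitute into the budget 10·r + (100/3)·q = 400: 20·r = 400, so r* = 20.
Then q* = 0.3·20 = 6.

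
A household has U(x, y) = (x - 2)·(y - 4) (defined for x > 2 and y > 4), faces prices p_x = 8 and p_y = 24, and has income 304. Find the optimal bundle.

x* = 14, y* = 8

MU_x = (y−4), MU_y = (x−2).
MRS = (y−4)/(x−2).
Tangency: set MRS = p_x/p_y = 8/24 = 1/3.
So (y − 4)/(x − 2) = 1/3, i.e. (y − 4) = (1/3)·(x − 2).
Rewrite the budget in excess-of-subsistence terms: 8·(x − 2) + 24·(y − 4) = 304 − 8·2 − 24·4 = 192.
Substituting, 16·(x − 2) = 192, so x − 2 = 12 and x* = 14.
Then y − 4 = (1/3)·12 = 4, so y* = 8.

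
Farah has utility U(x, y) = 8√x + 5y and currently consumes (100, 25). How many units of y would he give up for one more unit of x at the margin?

MRS = 2/25

MU_x = 8/(2√x), MU_y = 5.
MRS = 8/(2√x) ÷ 5.
At (100, 25): MRS = 2/25.
So at (100, 25) the consumer would give up 2/25 units of y for one more unit of x.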